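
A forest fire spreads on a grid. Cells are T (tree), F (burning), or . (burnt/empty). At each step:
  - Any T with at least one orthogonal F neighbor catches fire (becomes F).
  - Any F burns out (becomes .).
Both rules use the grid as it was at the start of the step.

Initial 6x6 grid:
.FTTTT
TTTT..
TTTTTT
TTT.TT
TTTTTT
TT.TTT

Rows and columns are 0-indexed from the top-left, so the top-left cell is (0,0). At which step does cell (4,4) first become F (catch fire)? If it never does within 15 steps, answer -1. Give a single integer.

Step 1: cell (4,4)='T' (+2 fires, +1 burnt)
Step 2: cell (4,4)='T' (+4 fires, +2 burnt)
Step 3: cell (4,4)='T' (+5 fires, +4 burnt)
Step 4: cell (4,4)='T' (+5 fires, +5 burnt)
Step 5: cell (4,4)='T' (+4 fires, +5 burnt)
Step 6: cell (4,4)='T' (+4 fires, +4 burnt)
Step 7: cell (4,4)='F' (+3 fires, +4 burnt)
  -> target ignites at step 7
Step 8: cell (4,4)='.' (+2 fires, +3 burnt)
Step 9: cell (4,4)='.' (+1 fires, +2 burnt)
Step 10: cell (4,4)='.' (+0 fires, +1 burnt)
  fire out at step 10

7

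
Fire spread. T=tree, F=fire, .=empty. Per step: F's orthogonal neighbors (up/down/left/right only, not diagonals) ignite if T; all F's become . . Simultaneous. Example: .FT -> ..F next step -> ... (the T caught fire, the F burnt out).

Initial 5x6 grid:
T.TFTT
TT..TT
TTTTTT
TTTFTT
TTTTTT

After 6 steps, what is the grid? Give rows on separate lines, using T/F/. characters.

Step 1: 6 trees catch fire, 2 burn out
  T.F.FT
  TT..TT
  TTTFTT
  TTF.FT
  TTTFTT
Step 2: 8 trees catch fire, 6 burn out
  T....F
  TT..FT
  TTF.FT
  TF...F
  TTF.FT
Step 3: 6 trees catch fire, 8 burn out
  T.....
  TT...F
  TF...F
  F.....
  TF...F
Step 4: 3 trees catch fire, 6 burn out
  T.....
  TF....
  F.....
  ......
  F.....
Step 5: 1 trees catch fire, 3 burn out
  T.....
  F.....
  ......
  ......
  ......
Step 6: 1 trees catch fire, 1 burn out
  F.....
  ......
  ......
  ......
  ......

F.....
......
......
......
......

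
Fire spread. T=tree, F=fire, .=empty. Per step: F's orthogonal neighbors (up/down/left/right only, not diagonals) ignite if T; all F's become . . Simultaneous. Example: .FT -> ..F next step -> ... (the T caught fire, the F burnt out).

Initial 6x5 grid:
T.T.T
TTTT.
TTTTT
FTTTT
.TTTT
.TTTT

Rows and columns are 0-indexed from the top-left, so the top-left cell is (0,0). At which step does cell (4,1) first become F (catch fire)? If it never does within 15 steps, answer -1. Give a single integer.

Step 1: cell (4,1)='T' (+2 fires, +1 burnt)
Step 2: cell (4,1)='F' (+4 fires, +2 burnt)
  -> target ignites at step 2
Step 3: cell (4,1)='.' (+6 fires, +4 burnt)
Step 4: cell (4,1)='.' (+5 fires, +6 burnt)
Step 5: cell (4,1)='.' (+5 fires, +5 burnt)
Step 6: cell (4,1)='.' (+1 fires, +5 burnt)
Step 7: cell (4,1)='.' (+0 fires, +1 burnt)
  fire out at step 7

2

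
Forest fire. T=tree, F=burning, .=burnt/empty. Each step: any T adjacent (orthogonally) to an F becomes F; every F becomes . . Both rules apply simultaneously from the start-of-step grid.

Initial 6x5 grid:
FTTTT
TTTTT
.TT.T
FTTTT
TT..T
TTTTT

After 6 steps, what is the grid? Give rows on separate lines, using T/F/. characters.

Step 1: 4 trees catch fire, 2 burn out
  .FTTT
  FTTTT
  .TT.T
  .FTTT
  FT..T
  TTTTT
Step 2: 6 trees catch fire, 4 burn out
  ..FTT
  .FTTT
  .FT.T
  ..FTT
  .F..T
  FTTTT
Step 3: 5 trees catch fire, 6 burn out
  ...FT
  ..FTT
  ..F.T
  ...FT
  ....T
  .FTTT
Step 4: 4 trees catch fire, 5 burn out
  ....F
  ...FT
  ....T
  ....F
  ....T
  ..FTT
Step 5: 4 trees catch fire, 4 burn out
  .....
  ....F
  ....F
  .....
  ....F
  ...FT
Step 6: 1 trees catch fire, 4 burn out
  .....
  .....
  .....
  .....
  .....
  ....F

.....
.....
.....
.....
.....
....F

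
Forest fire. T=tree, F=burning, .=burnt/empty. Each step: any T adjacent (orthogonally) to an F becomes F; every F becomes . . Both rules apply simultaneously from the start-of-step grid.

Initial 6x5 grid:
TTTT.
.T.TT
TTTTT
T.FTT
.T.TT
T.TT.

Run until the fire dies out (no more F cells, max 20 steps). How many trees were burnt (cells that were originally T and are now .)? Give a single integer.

Answer: 19

Derivation:
Step 1: +2 fires, +1 burnt (F count now 2)
Step 2: +4 fires, +2 burnt (F count now 4)
Step 3: +6 fires, +4 burnt (F count now 6)
Step 4: +5 fires, +6 burnt (F count now 5)
Step 5: +2 fires, +5 burnt (F count now 2)
Step 6: +0 fires, +2 burnt (F count now 0)
Fire out after step 6
Initially T: 21, now '.': 28
Total burnt (originally-T cells now '.'): 19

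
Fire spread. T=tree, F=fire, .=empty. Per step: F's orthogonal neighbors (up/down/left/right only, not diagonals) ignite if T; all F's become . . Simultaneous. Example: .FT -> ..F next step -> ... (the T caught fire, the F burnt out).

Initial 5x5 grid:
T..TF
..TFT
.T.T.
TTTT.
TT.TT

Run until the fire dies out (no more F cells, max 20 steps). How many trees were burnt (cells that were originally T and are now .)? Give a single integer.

Answer: 13

Derivation:
Step 1: +4 fires, +2 burnt (F count now 4)
Step 2: +1 fires, +4 burnt (F count now 1)
Step 3: +2 fires, +1 burnt (F count now 2)
Step 4: +2 fires, +2 burnt (F count now 2)
Step 5: +3 fires, +2 burnt (F count now 3)
Step 6: +1 fires, +3 burnt (F count now 1)
Step 7: +0 fires, +1 burnt (F count now 0)
Fire out after step 7
Initially T: 14, now '.': 24
Total burnt (originally-T cells now '.'): 13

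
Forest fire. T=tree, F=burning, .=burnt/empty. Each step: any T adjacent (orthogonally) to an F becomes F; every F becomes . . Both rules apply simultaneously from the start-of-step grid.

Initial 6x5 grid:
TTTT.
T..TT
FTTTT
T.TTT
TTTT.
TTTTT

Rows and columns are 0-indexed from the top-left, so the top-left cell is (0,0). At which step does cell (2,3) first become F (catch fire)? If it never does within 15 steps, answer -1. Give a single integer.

Step 1: cell (2,3)='T' (+3 fires, +1 burnt)
Step 2: cell (2,3)='T' (+3 fires, +3 burnt)
Step 3: cell (2,3)='F' (+5 fires, +3 burnt)
  -> target ignites at step 3
Step 4: cell (2,3)='.' (+6 fires, +5 burnt)
Step 5: cell (2,3)='.' (+5 fires, +6 burnt)
Step 6: cell (2,3)='.' (+1 fires, +5 burnt)
Step 7: cell (2,3)='.' (+1 fires, +1 burnt)
Step 8: cell (2,3)='.' (+0 fires, +1 burnt)
  fire out at step 8

3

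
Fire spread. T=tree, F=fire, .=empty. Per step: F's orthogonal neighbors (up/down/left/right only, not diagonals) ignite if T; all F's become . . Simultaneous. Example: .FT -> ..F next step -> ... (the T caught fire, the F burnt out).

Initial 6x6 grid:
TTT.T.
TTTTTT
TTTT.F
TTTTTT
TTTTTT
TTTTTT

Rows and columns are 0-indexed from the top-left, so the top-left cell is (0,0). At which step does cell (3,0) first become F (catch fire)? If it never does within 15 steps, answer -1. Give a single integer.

Step 1: cell (3,0)='T' (+2 fires, +1 burnt)
Step 2: cell (3,0)='T' (+3 fires, +2 burnt)
Step 3: cell (3,0)='T' (+5 fires, +3 burnt)
Step 4: cell (3,0)='T' (+5 fires, +5 burnt)
Step 5: cell (3,0)='T' (+6 fires, +5 burnt)
Step 6: cell (3,0)='F' (+6 fires, +6 burnt)
  -> target ignites at step 6
Step 7: cell (3,0)='.' (+4 fires, +6 burnt)
Step 8: cell (3,0)='.' (+1 fires, +4 burnt)
Step 9: cell (3,0)='.' (+0 fires, +1 burnt)
  fire out at step 9

6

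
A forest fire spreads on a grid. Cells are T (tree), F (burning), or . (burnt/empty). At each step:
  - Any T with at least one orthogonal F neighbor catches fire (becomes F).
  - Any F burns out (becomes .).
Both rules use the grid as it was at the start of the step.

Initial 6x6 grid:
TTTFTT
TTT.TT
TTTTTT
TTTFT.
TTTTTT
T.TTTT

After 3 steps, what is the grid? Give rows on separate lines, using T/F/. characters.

Step 1: 6 trees catch fire, 2 burn out
  TTF.FT
  TTT.TT
  TTTFTT
  TTF.F.
  TTTFTT
  T.TTTT
Step 2: 10 trees catch fire, 6 burn out
  TF...F
  TTF.FT
  TTF.FT
  TF....
  TTF.FT
  T.TFTT
Step 3: 10 trees catch fire, 10 burn out
  F.....
  TF...F
  TF...F
  F.....
  TF...F
  T.F.FT

F.....
TF...F
TF...F
F.....
TF...F
T.F.FT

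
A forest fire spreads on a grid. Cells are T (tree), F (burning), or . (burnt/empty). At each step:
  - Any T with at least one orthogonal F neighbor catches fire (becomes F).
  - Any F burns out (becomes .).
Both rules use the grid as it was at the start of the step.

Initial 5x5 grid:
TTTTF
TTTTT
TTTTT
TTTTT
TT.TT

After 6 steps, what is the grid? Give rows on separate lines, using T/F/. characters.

Step 1: 2 trees catch fire, 1 burn out
  TTTF.
  TTTTF
  TTTTT
  TTTTT
  TT.TT
Step 2: 3 trees catch fire, 2 burn out
  TTF..
  TTTF.
  TTTTF
  TTTTT
  TT.TT
Step 3: 4 trees catch fire, 3 burn out
  TF...
  TTF..
  TTTF.
  TTTTF
  TT.TT
Step 4: 5 trees catch fire, 4 burn out
  F....
  TF...
  TTF..
  TTTF.
  TT.TF
Step 5: 4 trees catch fire, 5 burn out
  .....
  F....
  TF...
  TTF..
  TT.F.
Step 6: 2 trees catch fire, 4 burn out
  .....
  .....
  F....
  TF...
  TT...

.....
.....
F....
TF...
TT...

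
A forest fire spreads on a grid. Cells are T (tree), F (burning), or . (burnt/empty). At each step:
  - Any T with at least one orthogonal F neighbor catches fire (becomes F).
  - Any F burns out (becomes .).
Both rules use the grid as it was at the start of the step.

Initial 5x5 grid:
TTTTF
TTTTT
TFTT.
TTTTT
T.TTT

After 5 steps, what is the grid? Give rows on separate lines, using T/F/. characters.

Step 1: 6 trees catch fire, 2 burn out
  TTTF.
  TFTTF
  F.FT.
  TFTTT
  T.TTT
Step 2: 8 trees catch fire, 6 burn out
  TFF..
  F.FF.
  ...F.
  F.FTT
  T.TTT
Step 3: 4 trees catch fire, 8 burn out
  F....
  .....
  .....
  ...FT
  F.FTT
Step 4: 2 trees catch fire, 4 burn out
  .....
  .....
  .....
  ....F
  ...FT
Step 5: 1 trees catch fire, 2 burn out
  .....
  .....
  .....
  .....
  ....F

.....
.....
.....
.....
....F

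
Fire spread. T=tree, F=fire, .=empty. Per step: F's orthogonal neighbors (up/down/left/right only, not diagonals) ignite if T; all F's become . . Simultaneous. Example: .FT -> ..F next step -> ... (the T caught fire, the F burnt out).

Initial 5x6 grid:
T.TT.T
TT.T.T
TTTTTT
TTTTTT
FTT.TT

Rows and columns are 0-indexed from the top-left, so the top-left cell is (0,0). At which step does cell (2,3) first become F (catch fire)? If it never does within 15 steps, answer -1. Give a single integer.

Step 1: cell (2,3)='T' (+2 fires, +1 burnt)
Step 2: cell (2,3)='T' (+3 fires, +2 burnt)
Step 3: cell (2,3)='T' (+3 fires, +3 burnt)
Step 4: cell (2,3)='T' (+4 fires, +3 burnt)
Step 5: cell (2,3)='F' (+2 fires, +4 burnt)
  -> target ignites at step 5
Step 6: cell (2,3)='.' (+4 fires, +2 burnt)
Step 7: cell (2,3)='.' (+3 fires, +4 burnt)
Step 8: cell (2,3)='.' (+2 fires, +3 burnt)
Step 9: cell (2,3)='.' (+1 fires, +2 burnt)
Step 10: cell (2,3)='.' (+0 fires, +1 burnt)
  fire out at step 10

5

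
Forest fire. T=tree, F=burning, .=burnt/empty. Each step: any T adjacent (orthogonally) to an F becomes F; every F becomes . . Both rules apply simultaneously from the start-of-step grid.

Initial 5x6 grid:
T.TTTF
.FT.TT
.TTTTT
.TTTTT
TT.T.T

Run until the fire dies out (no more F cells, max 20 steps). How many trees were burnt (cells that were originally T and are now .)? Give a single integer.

Step 1: +4 fires, +2 burnt (F count now 4)
Step 2: +6 fires, +4 burnt (F count now 6)
Step 3: +5 fires, +6 burnt (F count now 5)
Step 4: +4 fires, +5 burnt (F count now 4)
Step 5: +1 fires, +4 burnt (F count now 1)
Step 6: +0 fires, +1 burnt (F count now 0)
Fire out after step 6
Initially T: 21, now '.': 29
Total burnt (originally-T cells now '.'): 20

Answer: 20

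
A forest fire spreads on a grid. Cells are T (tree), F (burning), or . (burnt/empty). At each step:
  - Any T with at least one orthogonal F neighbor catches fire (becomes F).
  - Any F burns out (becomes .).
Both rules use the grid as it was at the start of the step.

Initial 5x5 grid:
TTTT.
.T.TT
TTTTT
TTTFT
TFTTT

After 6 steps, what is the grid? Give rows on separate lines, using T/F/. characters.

Step 1: 7 trees catch fire, 2 burn out
  TTTT.
  .T.TT
  TTTFT
  TFF.F
  F.FFT
Step 2: 6 trees catch fire, 7 burn out
  TTTT.
  .T.FT
  TFF.F
  F....
  ....F
Step 3: 4 trees catch fire, 6 burn out
  TTTF.
  .F..F
  F....
  .....
  .....
Step 4: 2 trees catch fire, 4 burn out
  TFF..
  .....
  .....
  .....
  .....
Step 5: 1 trees catch fire, 2 burn out
  F....
  .....
  .....
  .....
  .....
Step 6: 0 trees catch fire, 1 burn out
  .....
  .....
  .....
  .....
  .....

.....
.....
.....
.....
.....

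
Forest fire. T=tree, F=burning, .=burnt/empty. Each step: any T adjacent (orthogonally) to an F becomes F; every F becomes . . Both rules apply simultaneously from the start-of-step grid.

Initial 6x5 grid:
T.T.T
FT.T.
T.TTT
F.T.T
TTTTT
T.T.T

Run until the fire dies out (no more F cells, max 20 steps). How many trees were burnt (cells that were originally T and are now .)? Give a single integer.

Step 1: +4 fires, +2 burnt (F count now 4)
Step 2: +2 fires, +4 burnt (F count now 2)
Step 3: +1 fires, +2 burnt (F count now 1)
Step 4: +3 fires, +1 burnt (F count now 3)
Step 5: +2 fires, +3 burnt (F count now 2)
Step 6: +3 fires, +2 burnt (F count now 3)
Step 7: +2 fires, +3 burnt (F count now 2)
Step 8: +0 fires, +2 burnt (F count now 0)
Fire out after step 8
Initially T: 19, now '.': 28
Total burnt (originally-T cells now '.'): 17

Answer: 17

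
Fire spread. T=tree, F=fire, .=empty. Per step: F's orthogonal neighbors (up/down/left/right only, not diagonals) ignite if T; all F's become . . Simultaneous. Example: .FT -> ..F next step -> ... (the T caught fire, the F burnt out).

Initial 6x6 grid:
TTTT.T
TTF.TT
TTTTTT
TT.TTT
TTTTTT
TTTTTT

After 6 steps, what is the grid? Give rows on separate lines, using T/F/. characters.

Step 1: 3 trees catch fire, 1 burn out
  TTFT.T
  TF..TT
  TTFTTT
  TT.TTT
  TTTTTT
  TTTTTT
Step 2: 5 trees catch fire, 3 burn out
  TF.F.T
  F...TT
  TF.FTT
  TT.TTT
  TTTTTT
  TTTTTT
Step 3: 5 trees catch fire, 5 burn out
  F....T
  ....TT
  F...FT
  TF.FTT
  TTTTTT
  TTTTTT
Step 4: 6 trees catch fire, 5 burn out
  .....T
  ....FT
  .....F
  F...FT
  TFTFTT
  TTTTTT
Step 5: 7 trees catch fire, 6 burn out
  .....T
  .....F
  ......
  .....F
  F.F.FT
  TFTFTT
Step 6: 5 trees catch fire, 7 burn out
  .....F
  ......
  ......
  ......
  .....F
  F.F.FT

.....F
......
......
......
.....F
F.F.FT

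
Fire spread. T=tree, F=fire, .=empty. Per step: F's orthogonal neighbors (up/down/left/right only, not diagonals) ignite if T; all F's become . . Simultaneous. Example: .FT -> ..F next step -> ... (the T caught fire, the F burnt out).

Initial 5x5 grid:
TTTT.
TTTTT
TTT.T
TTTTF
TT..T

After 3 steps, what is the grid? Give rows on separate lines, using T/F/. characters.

Step 1: 3 trees catch fire, 1 burn out
  TTTT.
  TTTTT
  TTT.F
  TTTF.
  TT..F
Step 2: 2 trees catch fire, 3 burn out
  TTTT.
  TTTTF
  TTT..
  TTF..
  TT...
Step 3: 3 trees catch fire, 2 burn out
  TTTT.
  TTTF.
  TTF..
  TF...
  TT...

TTTT.
TTTF.
TTF..
TF...
TT...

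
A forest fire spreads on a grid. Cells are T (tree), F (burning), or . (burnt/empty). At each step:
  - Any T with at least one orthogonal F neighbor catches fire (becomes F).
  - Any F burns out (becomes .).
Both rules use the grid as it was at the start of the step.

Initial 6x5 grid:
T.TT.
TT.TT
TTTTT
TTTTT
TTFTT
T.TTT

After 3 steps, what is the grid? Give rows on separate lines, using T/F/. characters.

Step 1: 4 trees catch fire, 1 burn out
  T.TT.
  TT.TT
  TTTTT
  TTFTT
  TF.FT
  T.FTT
Step 2: 6 trees catch fire, 4 burn out
  T.TT.
  TT.TT
  TTFTT
  TF.FT
  F...F
  T..FT
Step 3: 6 trees catch fire, 6 burn out
  T.TT.
  TT.TT
  TF.FT
  F...F
  .....
  F...F

T.TT.
TT.TT
TF.FT
F...F
.....
F...F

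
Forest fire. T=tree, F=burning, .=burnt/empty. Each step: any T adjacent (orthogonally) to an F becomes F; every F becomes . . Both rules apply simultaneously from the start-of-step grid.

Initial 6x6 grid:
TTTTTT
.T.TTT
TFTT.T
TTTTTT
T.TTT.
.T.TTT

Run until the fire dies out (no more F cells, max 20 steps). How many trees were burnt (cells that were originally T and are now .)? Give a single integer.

Answer: 27

Derivation:
Step 1: +4 fires, +1 burnt (F count now 4)
Step 2: +4 fires, +4 burnt (F count now 4)
Step 3: +6 fires, +4 burnt (F count now 6)
Step 4: +4 fires, +6 burnt (F count now 4)
Step 5: +5 fires, +4 burnt (F count now 5)
Step 6: +3 fires, +5 burnt (F count now 3)
Step 7: +1 fires, +3 burnt (F count now 1)
Step 8: +0 fires, +1 burnt (F count now 0)
Fire out after step 8
Initially T: 28, now '.': 35
Total burnt (originally-T cells now '.'): 27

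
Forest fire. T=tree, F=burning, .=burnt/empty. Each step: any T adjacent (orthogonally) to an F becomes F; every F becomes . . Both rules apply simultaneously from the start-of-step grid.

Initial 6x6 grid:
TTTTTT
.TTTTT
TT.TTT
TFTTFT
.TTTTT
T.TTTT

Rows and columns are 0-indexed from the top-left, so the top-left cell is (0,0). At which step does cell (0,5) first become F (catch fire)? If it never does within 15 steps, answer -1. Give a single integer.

Step 1: cell (0,5)='T' (+8 fires, +2 burnt)
Step 2: cell (0,5)='T' (+9 fires, +8 burnt)
Step 3: cell (0,5)='T' (+8 fires, +9 burnt)
Step 4: cell (0,5)='F' (+4 fires, +8 burnt)
  -> target ignites at step 4
Step 5: cell (0,5)='.' (+0 fires, +4 burnt)
  fire out at step 5

4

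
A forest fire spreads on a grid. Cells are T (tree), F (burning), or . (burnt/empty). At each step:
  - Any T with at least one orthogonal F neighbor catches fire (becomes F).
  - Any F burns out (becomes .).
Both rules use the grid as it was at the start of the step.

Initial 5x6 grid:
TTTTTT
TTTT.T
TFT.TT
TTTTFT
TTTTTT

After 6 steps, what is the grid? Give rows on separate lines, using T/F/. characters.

Step 1: 8 trees catch fire, 2 burn out
  TTTTTT
  TFTT.T
  F.F.FT
  TFTF.F
  TTTTFT
Step 2: 9 trees catch fire, 8 burn out
  TFTTTT
  F.FT.T
  .....F
  F.F...
  TFTF.F
Step 3: 6 trees catch fire, 9 burn out
  F.FTTT
  ...F.F
  ......
  ......
  F.F...
Step 4: 2 trees catch fire, 6 burn out
  ...FTF
  ......
  ......
  ......
  ......
Step 5: 1 trees catch fire, 2 burn out
  ....F.
  ......
  ......
  ......
  ......
Step 6: 0 trees catch fire, 1 burn out
  ......
  ......
  ......
  ......
  ......

......
......
......
......
......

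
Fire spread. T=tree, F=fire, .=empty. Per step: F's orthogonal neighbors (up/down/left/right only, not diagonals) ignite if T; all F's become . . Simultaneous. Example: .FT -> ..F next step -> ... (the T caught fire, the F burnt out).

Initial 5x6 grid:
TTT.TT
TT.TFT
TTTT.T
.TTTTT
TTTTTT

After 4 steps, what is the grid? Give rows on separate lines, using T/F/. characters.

Step 1: 3 trees catch fire, 1 burn out
  TTT.FT
  TT.F.F
  TTTT.T
  .TTTTT
  TTTTTT
Step 2: 3 trees catch fire, 3 burn out
  TTT..F
  TT....
  TTTF.F
  .TTTTT
  TTTTTT
Step 3: 3 trees catch fire, 3 burn out
  TTT...
  TT....
  TTF...
  .TTFTF
  TTTTTT
Step 4: 5 trees catch fire, 3 burn out
  TTT...
  TT....
  TF....
  .TF.F.
  TTTFTF

TTT...
TT....
TF....
.TF.F.
TTTFTF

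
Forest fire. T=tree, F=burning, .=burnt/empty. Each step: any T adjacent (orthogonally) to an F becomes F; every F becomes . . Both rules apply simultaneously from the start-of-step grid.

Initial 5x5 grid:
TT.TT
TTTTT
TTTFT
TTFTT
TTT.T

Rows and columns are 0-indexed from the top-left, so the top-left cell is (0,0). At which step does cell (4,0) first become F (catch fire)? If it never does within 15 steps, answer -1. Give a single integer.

Step 1: cell (4,0)='T' (+6 fires, +2 burnt)
Step 2: cell (4,0)='T' (+7 fires, +6 burnt)
Step 3: cell (4,0)='F' (+5 fires, +7 burnt)
  -> target ignites at step 3
Step 4: cell (4,0)='.' (+2 fires, +5 burnt)
Step 5: cell (4,0)='.' (+1 fires, +2 burnt)
Step 6: cell (4,0)='.' (+0 fires, +1 burnt)
  fire out at step 6

3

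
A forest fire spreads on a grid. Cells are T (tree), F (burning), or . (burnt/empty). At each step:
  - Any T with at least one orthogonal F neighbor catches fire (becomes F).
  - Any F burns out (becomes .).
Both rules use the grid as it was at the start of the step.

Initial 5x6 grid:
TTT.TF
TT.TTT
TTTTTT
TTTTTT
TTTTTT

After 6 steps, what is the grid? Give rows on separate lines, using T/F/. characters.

Step 1: 2 trees catch fire, 1 burn out
  TTT.F.
  TT.TTF
  TTTTTT
  TTTTTT
  TTTTTT
Step 2: 2 trees catch fire, 2 burn out
  TTT...
  TT.TF.
  TTTTTF
  TTTTTT
  TTTTTT
Step 3: 3 trees catch fire, 2 burn out
  TTT...
  TT.F..
  TTTTF.
  TTTTTF
  TTTTTT
Step 4: 3 trees catch fire, 3 burn out
  TTT...
  TT....
  TTTF..
  TTTTF.
  TTTTTF
Step 5: 3 trees catch fire, 3 burn out
  TTT...
  TT....
  TTF...
  TTTF..
  TTTTF.
Step 6: 3 trees catch fire, 3 burn out
  TTT...
  TT....
  TF....
  TTF...
  TTTF..

TTT...
TT....
TF....
TTF...
TTTF..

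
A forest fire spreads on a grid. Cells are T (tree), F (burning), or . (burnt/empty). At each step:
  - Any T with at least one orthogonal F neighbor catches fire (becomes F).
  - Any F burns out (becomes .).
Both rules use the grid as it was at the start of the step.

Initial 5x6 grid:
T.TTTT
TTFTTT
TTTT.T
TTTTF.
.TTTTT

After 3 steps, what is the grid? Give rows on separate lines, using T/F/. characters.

Step 1: 6 trees catch fire, 2 burn out
  T.FTTT
  TF.FTT
  TTFT.T
  TTTF..
  .TTTFT
Step 2: 8 trees catch fire, 6 burn out
  T..FTT
  F...FT
  TF.F.T
  TTF...
  .TTF.F
Step 3: 6 trees catch fire, 8 burn out
  F...FT
  .....F
  F....T
  TF....
  .TF...

F...FT
.....F
F....T
TF....
.TF...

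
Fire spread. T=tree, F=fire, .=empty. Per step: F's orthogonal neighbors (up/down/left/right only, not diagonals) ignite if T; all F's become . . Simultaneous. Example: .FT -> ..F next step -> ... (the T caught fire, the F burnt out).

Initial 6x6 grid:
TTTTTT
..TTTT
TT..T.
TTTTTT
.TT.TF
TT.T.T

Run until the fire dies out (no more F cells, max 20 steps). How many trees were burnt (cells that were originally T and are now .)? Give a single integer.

Step 1: +3 fires, +1 burnt (F count now 3)
Step 2: +1 fires, +3 burnt (F count now 1)
Step 3: +2 fires, +1 burnt (F count now 2)
Step 4: +2 fires, +2 burnt (F count now 2)
Step 5: +5 fires, +2 burnt (F count now 5)
Step 6: +6 fires, +5 burnt (F count now 6)
Step 7: +3 fires, +6 burnt (F count now 3)
Step 8: +2 fires, +3 burnt (F count now 2)
Step 9: +1 fires, +2 burnt (F count now 1)
Step 10: +0 fires, +1 burnt (F count now 0)
Fire out after step 10
Initially T: 26, now '.': 35
Total burnt (originally-T cells now '.'): 25

Answer: 25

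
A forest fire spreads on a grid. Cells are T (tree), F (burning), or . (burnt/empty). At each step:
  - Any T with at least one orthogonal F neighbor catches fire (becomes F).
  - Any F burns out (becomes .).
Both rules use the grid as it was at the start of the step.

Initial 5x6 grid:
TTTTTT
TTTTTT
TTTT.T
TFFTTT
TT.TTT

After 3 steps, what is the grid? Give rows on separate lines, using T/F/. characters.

Step 1: 5 trees catch fire, 2 burn out
  TTTTTT
  TTTTTT
  TFFT.T
  F..FTT
  TF.TTT
Step 2: 7 trees catch fire, 5 burn out
  TTTTTT
  TFFTTT
  F..F.T
  ....FT
  F..FTT
Step 3: 6 trees catch fire, 7 burn out
  TFFTTT
  F..FTT
  .....T
  .....F
  ....FT

TFFTTT
F..FTT
.....T
.....F
....FT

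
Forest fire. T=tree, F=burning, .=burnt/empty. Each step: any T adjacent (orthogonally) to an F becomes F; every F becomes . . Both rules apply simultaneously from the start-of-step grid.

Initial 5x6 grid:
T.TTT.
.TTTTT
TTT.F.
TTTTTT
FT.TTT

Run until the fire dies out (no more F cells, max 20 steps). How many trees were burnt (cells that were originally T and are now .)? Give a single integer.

Step 1: +4 fires, +2 burnt (F count now 4)
Step 2: +8 fires, +4 burnt (F count now 8)
Step 3: +6 fires, +8 burnt (F count now 6)
Step 4: +3 fires, +6 burnt (F count now 3)
Step 5: +0 fires, +3 burnt (F count now 0)
Fire out after step 5
Initially T: 22, now '.': 29
Total burnt (originally-T cells now '.'): 21

Answer: 21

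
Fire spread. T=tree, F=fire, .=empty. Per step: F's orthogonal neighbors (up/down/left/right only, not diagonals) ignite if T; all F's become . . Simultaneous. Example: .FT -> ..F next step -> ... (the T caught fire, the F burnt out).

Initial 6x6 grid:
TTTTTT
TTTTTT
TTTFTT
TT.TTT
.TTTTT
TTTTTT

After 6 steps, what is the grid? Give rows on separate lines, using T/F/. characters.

Step 1: 4 trees catch fire, 1 burn out
  TTTTTT
  TTTFTT
  TTF.FT
  TT.FTT
  .TTTTT
  TTTTTT
Step 2: 7 trees catch fire, 4 burn out
  TTTFTT
  TTF.FT
  TF...F
  TT..FT
  .TTFTT
  TTTTTT
Step 3: 10 trees catch fire, 7 burn out
  TTF.FT
  TF...F
  F.....
  TF...F
  .TF.FT
  TTTFTT
Step 4: 8 trees catch fire, 10 burn out
  TF...F
  F.....
  ......
  F.....
  .F...F
  TTF.FT
Step 5: 3 trees catch fire, 8 burn out
  F.....
  ......
  ......
  ......
  ......
  TF...F
Step 6: 1 trees catch fire, 3 burn out
  ......
  ......
  ......
  ......
  ......
  F.....

......
......
......
......
......
F.....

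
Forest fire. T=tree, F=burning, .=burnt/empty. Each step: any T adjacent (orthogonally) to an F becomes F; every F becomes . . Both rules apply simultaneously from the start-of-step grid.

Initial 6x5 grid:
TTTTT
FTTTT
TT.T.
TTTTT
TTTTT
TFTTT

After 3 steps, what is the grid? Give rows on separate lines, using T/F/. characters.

Step 1: 6 trees catch fire, 2 burn out
  FTTTT
  .FTTT
  FT.T.
  TTTTT
  TFTTT
  F.FTT
Step 2: 8 trees catch fire, 6 burn out
  .FTTT
  ..FTT
  .F.T.
  FFTTT
  F.FTT
  ...FT
Step 3: 5 trees catch fire, 8 burn out
  ..FTT
  ...FT
  ...T.
  ..FTT
  ...FT
  ....F

..FTT
...FT
...T.
..FTT
...FT
....F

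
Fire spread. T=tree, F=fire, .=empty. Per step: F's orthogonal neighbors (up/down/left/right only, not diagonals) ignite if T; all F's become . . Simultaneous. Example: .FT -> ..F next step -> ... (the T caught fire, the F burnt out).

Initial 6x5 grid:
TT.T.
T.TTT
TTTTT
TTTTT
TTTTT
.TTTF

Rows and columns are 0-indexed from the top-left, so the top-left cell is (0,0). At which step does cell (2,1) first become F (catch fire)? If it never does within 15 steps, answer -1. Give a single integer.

Step 1: cell (2,1)='T' (+2 fires, +1 burnt)
Step 2: cell (2,1)='T' (+3 fires, +2 burnt)
Step 3: cell (2,1)='T' (+4 fires, +3 burnt)
Step 4: cell (2,1)='T' (+4 fires, +4 burnt)
Step 5: cell (2,1)='T' (+4 fires, +4 burnt)
Step 6: cell (2,1)='F' (+4 fires, +4 burnt)
  -> target ignites at step 6
Step 7: cell (2,1)='.' (+1 fires, +4 burnt)
Step 8: cell (2,1)='.' (+1 fires, +1 burnt)
Step 9: cell (2,1)='.' (+1 fires, +1 burnt)
Step 10: cell (2,1)='.' (+1 fires, +1 burnt)
Step 11: cell (2,1)='.' (+0 fires, +1 burnt)
  fire out at step 11

6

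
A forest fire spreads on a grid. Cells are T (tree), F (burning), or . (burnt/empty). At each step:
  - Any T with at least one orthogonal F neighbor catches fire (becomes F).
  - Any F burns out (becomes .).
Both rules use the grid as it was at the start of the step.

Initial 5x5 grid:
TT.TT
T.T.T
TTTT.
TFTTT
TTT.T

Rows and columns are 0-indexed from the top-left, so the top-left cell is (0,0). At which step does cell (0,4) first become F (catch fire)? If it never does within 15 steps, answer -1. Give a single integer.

Step 1: cell (0,4)='T' (+4 fires, +1 burnt)
Step 2: cell (0,4)='T' (+5 fires, +4 burnt)
Step 3: cell (0,4)='T' (+4 fires, +5 burnt)
Step 4: cell (0,4)='T' (+2 fires, +4 burnt)
Step 5: cell (0,4)='T' (+1 fires, +2 burnt)
Step 6: cell (0,4)='T' (+0 fires, +1 burnt)
  fire out at step 6
Target never catches fire within 15 steps

-1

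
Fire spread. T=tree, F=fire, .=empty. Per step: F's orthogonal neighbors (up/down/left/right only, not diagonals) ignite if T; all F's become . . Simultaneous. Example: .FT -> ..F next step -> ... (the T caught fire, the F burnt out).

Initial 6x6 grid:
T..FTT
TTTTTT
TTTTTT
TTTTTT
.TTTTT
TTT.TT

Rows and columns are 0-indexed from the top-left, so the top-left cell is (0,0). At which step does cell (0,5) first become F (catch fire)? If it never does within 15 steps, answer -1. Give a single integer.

Step 1: cell (0,5)='T' (+2 fires, +1 burnt)
Step 2: cell (0,5)='F' (+4 fires, +2 burnt)
  -> target ignites at step 2
Step 3: cell (0,5)='.' (+5 fires, +4 burnt)
Step 4: cell (0,5)='.' (+6 fires, +5 burnt)
Step 5: cell (0,5)='.' (+6 fires, +6 burnt)
Step 6: cell (0,5)='.' (+5 fires, +6 burnt)
Step 7: cell (0,5)='.' (+2 fires, +5 burnt)
Step 8: cell (0,5)='.' (+1 fires, +2 burnt)
Step 9: cell (0,5)='.' (+0 fires, +1 burnt)
  fire out at step 9

2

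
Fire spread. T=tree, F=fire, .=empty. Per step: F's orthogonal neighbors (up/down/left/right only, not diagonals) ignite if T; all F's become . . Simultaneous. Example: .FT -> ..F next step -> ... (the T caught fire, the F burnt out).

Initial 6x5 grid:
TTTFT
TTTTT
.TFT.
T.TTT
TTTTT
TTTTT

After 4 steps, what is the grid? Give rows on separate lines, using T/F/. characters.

Step 1: 7 trees catch fire, 2 burn out
  TTF.F
  TTFFT
  .F.F.
  T.FTT
  TTTTT
  TTTTT
Step 2: 5 trees catch fire, 7 burn out
  TF...
  TF..F
  .....
  T..FT
  TTFTT
  TTTTT
Step 3: 6 trees catch fire, 5 burn out
  F....
  F....
  .....
  T...F
  TF.FT
  TTFTT
Step 4: 4 trees catch fire, 6 burn out
  .....
  .....
  .....
  T....
  F...F
  TF.FT

.....
.....
.....
T....
F...F
TF.FT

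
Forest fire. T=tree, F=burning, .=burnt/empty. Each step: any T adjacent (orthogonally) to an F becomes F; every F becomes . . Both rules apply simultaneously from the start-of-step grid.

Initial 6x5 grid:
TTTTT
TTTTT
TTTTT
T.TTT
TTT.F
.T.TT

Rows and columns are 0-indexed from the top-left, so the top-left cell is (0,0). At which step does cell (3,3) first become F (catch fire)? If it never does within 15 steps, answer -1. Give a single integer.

Step 1: cell (3,3)='T' (+2 fires, +1 burnt)
Step 2: cell (3,3)='F' (+3 fires, +2 burnt)
  -> target ignites at step 2
Step 3: cell (3,3)='.' (+3 fires, +3 burnt)
Step 4: cell (3,3)='.' (+4 fires, +3 burnt)
Step 5: cell (3,3)='.' (+4 fires, +4 burnt)
Step 6: cell (3,3)='.' (+5 fires, +4 burnt)
Step 7: cell (3,3)='.' (+3 fires, +5 burnt)
Step 8: cell (3,3)='.' (+1 fires, +3 burnt)
Step 9: cell (3,3)='.' (+0 fires, +1 burnt)
  fire out at step 9

2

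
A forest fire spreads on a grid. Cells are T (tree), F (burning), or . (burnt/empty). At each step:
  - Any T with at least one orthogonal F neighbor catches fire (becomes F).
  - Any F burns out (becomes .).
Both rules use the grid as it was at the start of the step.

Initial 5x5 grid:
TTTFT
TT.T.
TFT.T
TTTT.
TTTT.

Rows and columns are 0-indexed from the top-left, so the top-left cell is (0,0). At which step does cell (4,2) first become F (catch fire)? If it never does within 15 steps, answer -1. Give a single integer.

Step 1: cell (4,2)='T' (+7 fires, +2 burnt)
Step 2: cell (4,2)='T' (+5 fires, +7 burnt)
Step 3: cell (4,2)='F' (+4 fires, +5 burnt)
  -> target ignites at step 3
Step 4: cell (4,2)='.' (+1 fires, +4 burnt)
Step 5: cell (4,2)='.' (+0 fires, +1 burnt)
  fire out at step 5

3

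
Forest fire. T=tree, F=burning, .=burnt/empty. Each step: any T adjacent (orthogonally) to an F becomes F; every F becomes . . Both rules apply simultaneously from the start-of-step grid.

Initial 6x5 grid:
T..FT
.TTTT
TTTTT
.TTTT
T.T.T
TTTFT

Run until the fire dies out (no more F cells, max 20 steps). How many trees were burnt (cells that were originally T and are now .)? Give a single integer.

Step 1: +4 fires, +2 burnt (F count now 4)
Step 2: +6 fires, +4 burnt (F count now 6)
Step 3: +7 fires, +6 burnt (F count now 7)
Step 4: +3 fires, +7 burnt (F count now 3)
Step 5: +1 fires, +3 burnt (F count now 1)
Step 6: +0 fires, +1 burnt (F count now 0)
Fire out after step 6
Initially T: 22, now '.': 29
Total burnt (originally-T cells now '.'): 21

Answer: 21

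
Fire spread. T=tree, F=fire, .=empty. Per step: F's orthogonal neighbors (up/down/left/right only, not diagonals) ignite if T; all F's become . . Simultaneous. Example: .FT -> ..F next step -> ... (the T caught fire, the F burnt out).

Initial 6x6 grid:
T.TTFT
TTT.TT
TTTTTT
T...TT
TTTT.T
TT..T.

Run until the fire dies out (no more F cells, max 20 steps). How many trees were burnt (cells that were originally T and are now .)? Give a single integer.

Answer: 25

Derivation:
Step 1: +3 fires, +1 burnt (F count now 3)
Step 2: +3 fires, +3 burnt (F count now 3)
Step 3: +4 fires, +3 burnt (F count now 4)
Step 4: +3 fires, +4 burnt (F count now 3)
Step 5: +3 fires, +3 burnt (F count now 3)
Step 6: +2 fires, +3 burnt (F count now 2)
Step 7: +1 fires, +2 burnt (F count now 1)
Step 8: +1 fires, +1 burnt (F count now 1)
Step 9: +2 fires, +1 burnt (F count now 2)
Step 10: +2 fires, +2 burnt (F count now 2)
Step 11: +1 fires, +2 burnt (F count now 1)
Step 12: +0 fires, +1 burnt (F count now 0)
Fire out after step 12
Initially T: 26, now '.': 35
Total burnt (originally-T cells now '.'): 25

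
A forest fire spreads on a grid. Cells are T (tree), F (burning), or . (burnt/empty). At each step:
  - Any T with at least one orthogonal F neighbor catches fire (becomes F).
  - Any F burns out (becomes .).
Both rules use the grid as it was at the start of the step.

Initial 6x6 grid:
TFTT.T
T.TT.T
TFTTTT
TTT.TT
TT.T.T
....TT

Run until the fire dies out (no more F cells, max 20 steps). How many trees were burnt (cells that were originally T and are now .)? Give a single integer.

Step 1: +5 fires, +2 burnt (F count now 5)
Step 2: +7 fires, +5 burnt (F count now 7)
Step 3: +3 fires, +7 burnt (F count now 3)
Step 4: +2 fires, +3 burnt (F count now 2)
Step 5: +2 fires, +2 burnt (F count now 2)
Step 6: +2 fires, +2 burnt (F count now 2)
Step 7: +1 fires, +2 burnt (F count now 1)
Step 8: +1 fires, +1 burnt (F count now 1)
Step 9: +0 fires, +1 burnt (F count now 0)
Fire out after step 9
Initially T: 24, now '.': 35
Total burnt (originally-T cells now '.'): 23

Answer: 23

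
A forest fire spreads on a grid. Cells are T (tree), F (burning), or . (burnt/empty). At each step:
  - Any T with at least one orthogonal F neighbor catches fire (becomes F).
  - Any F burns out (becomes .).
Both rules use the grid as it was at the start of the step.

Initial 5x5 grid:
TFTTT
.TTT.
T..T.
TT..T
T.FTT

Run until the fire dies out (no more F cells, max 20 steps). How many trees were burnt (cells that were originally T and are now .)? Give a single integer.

Step 1: +4 fires, +2 burnt (F count now 4)
Step 2: +3 fires, +4 burnt (F count now 3)
Step 3: +3 fires, +3 burnt (F count now 3)
Step 4: +1 fires, +3 burnt (F count now 1)
Step 5: +0 fires, +1 burnt (F count now 0)
Fire out after step 5
Initially T: 15, now '.': 21
Total burnt (originally-T cells now '.'): 11

Answer: 11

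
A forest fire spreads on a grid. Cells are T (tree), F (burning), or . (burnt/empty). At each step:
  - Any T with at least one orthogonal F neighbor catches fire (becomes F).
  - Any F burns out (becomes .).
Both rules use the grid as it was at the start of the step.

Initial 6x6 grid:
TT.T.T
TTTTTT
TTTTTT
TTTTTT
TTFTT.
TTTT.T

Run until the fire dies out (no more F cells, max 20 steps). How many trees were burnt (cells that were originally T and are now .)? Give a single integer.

Answer: 30

Derivation:
Step 1: +4 fires, +1 burnt (F count now 4)
Step 2: +7 fires, +4 burnt (F count now 7)
Step 3: +6 fires, +7 burnt (F count now 6)
Step 4: +5 fires, +6 burnt (F count now 5)
Step 5: +5 fires, +5 burnt (F count now 5)
Step 6: +2 fires, +5 burnt (F count now 2)
Step 7: +1 fires, +2 burnt (F count now 1)
Step 8: +0 fires, +1 burnt (F count now 0)
Fire out after step 8
Initially T: 31, now '.': 35
Total burnt (originally-T cells now '.'): 30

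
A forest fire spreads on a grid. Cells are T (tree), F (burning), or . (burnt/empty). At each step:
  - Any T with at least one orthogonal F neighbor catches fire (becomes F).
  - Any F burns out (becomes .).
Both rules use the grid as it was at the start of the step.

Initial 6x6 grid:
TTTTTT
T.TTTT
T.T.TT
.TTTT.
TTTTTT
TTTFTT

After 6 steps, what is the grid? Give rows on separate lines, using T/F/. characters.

Step 1: 3 trees catch fire, 1 burn out
  TTTTTT
  T.TTTT
  T.T.TT
  .TTTT.
  TTTFTT
  TTF.FT
Step 2: 5 trees catch fire, 3 burn out
  TTTTTT
  T.TTTT
  T.T.TT
  .TTFT.
  TTF.FT
  TF...F
Step 3: 5 trees catch fire, 5 burn out
  TTTTTT
  T.TTTT
  T.T.TT
  .TF.F.
  TF...F
  F.....
Step 4: 4 trees catch fire, 5 burn out
  TTTTTT
  T.TTTT
  T.F.FT
  .F....
  F.....
  ......
Step 5: 3 trees catch fire, 4 burn out
  TTTTTT
  T.FTFT
  T....F
  ......
  ......
  ......
Step 6: 4 trees catch fire, 3 burn out
  TTFTFT
  T..F.F
  T.....
  ......
  ......
  ......

TTFTFT
T..F.F
T.....
......
......
......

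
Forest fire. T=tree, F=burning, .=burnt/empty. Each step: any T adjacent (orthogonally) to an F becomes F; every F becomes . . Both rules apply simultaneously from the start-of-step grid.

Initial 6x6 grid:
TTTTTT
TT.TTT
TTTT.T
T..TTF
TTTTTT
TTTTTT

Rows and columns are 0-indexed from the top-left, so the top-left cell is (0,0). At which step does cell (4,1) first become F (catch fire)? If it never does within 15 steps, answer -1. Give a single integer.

Step 1: cell (4,1)='T' (+3 fires, +1 burnt)
Step 2: cell (4,1)='T' (+4 fires, +3 burnt)
Step 3: cell (4,1)='T' (+5 fires, +4 burnt)
Step 4: cell (4,1)='T' (+5 fires, +5 burnt)
Step 5: cell (4,1)='F' (+4 fires, +5 burnt)
  -> target ignites at step 5
Step 6: cell (4,1)='.' (+5 fires, +4 burnt)
Step 7: cell (4,1)='.' (+4 fires, +5 burnt)
Step 8: cell (4,1)='.' (+1 fires, +4 burnt)
Step 9: cell (4,1)='.' (+0 fires, +1 burnt)
  fire out at step 9

5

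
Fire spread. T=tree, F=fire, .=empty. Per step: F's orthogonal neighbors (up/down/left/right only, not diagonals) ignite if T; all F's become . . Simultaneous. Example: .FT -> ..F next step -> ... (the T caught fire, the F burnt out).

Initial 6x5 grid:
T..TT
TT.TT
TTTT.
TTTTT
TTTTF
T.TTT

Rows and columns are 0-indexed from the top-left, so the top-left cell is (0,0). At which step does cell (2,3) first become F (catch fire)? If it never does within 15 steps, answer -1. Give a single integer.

Step 1: cell (2,3)='T' (+3 fires, +1 burnt)
Step 2: cell (2,3)='T' (+3 fires, +3 burnt)
Step 3: cell (2,3)='F' (+4 fires, +3 burnt)
  -> target ignites at step 3
Step 4: cell (2,3)='.' (+4 fires, +4 burnt)
Step 5: cell (2,3)='.' (+5 fires, +4 burnt)
Step 6: cell (2,3)='.' (+3 fires, +5 burnt)
Step 7: cell (2,3)='.' (+1 fires, +3 burnt)
Step 8: cell (2,3)='.' (+1 fires, +1 burnt)
Step 9: cell (2,3)='.' (+0 fires, +1 burnt)
  fire out at step 9

3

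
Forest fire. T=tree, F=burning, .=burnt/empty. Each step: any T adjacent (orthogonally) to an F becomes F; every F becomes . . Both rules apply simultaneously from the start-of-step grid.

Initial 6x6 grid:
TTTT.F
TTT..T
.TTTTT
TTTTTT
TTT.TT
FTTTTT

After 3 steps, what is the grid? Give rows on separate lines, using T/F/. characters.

Step 1: 3 trees catch fire, 2 burn out
  TTTT..
  TTT..F
  .TTTTT
  TTTTTT
  FTT.TT
  .FTTTT
Step 2: 4 trees catch fire, 3 burn out
  TTTT..
  TTT...
  .TTTTF
  FTTTTT
  .FT.TT
  ..FTTT
Step 3: 5 trees catch fire, 4 burn out
  TTTT..
  TTT...
  .TTTF.
  .FTTTF
  ..F.TT
  ...FTT

TTTT..
TTT...
.TTTF.
.FTTTF
..F.TT
...FTT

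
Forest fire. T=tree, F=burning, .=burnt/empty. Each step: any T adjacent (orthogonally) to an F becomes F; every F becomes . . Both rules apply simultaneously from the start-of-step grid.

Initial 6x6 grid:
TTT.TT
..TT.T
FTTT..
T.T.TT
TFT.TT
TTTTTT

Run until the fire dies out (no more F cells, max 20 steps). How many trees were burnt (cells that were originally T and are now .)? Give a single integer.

Answer: 22

Derivation:
Step 1: +5 fires, +2 burnt (F count now 5)
Step 2: +4 fires, +5 burnt (F count now 4)
Step 3: +3 fires, +4 burnt (F count now 3)
Step 4: +3 fires, +3 burnt (F count now 3)
Step 5: +3 fires, +3 burnt (F count now 3)
Step 6: +3 fires, +3 burnt (F count now 3)
Step 7: +1 fires, +3 burnt (F count now 1)
Step 8: +0 fires, +1 burnt (F count now 0)
Fire out after step 8
Initially T: 25, now '.': 33
Total burnt (originally-T cells now '.'): 22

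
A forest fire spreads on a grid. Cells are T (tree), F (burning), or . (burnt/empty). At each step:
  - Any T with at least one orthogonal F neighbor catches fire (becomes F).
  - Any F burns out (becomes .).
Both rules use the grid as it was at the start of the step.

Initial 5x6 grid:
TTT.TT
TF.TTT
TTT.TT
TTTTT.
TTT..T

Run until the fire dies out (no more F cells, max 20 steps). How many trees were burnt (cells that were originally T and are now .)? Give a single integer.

Step 1: +3 fires, +1 burnt (F count now 3)
Step 2: +5 fires, +3 burnt (F count now 5)
Step 3: +3 fires, +5 burnt (F count now 3)
Step 4: +3 fires, +3 burnt (F count now 3)
Step 5: +1 fires, +3 burnt (F count now 1)
Step 6: +1 fires, +1 burnt (F count now 1)
Step 7: +2 fires, +1 burnt (F count now 2)
Step 8: +3 fires, +2 burnt (F count now 3)
Step 9: +1 fires, +3 burnt (F count now 1)
Step 10: +0 fires, +1 burnt (F count now 0)
Fire out after step 10
Initially T: 23, now '.': 29
Total burnt (originally-T cells now '.'): 22

Answer: 22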